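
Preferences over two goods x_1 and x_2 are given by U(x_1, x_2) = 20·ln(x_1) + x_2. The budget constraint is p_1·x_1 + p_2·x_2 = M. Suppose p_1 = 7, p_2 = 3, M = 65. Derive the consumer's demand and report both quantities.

x_1* = 8.5714, x_2* = 1.6667

MU_x_1 = 20/x_1, MU_x_2 = 1. Tangency: 20/x_1 = p_1/p_2.
So x_1*(p_1,p_2) = 20·p_2/p_1, independent of income; and x_2* = (M − 20·p_2)/p_2.
At the given prices: x_1* = 20·3/7 = 8.5714, and x_2* = 1.6667.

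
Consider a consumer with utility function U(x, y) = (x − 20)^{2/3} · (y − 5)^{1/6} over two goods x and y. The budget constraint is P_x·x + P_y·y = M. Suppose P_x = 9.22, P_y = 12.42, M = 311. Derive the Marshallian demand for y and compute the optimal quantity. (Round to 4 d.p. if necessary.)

After buying the subsistence bundle (20, 5), a share 0.8 of the remaining income goes to x: x* = 20 + 0.8·(M − 20P_x − 5P_y)/P_x.
Discretionary income = 311 − 20·9.22 − 5·12.42 = 64.5; y* = 5 + 0.2·64.5/12.42 = 6.0386.

y* = 6.0386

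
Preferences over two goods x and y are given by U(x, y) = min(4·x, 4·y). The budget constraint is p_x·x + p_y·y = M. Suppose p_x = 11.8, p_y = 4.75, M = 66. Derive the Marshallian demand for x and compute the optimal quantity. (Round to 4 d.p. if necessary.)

x* = 3.9879

With perfect complements, no substitution: consume in ratio x:y = 4:4.
Budget: p_x·x + p_y·x = M, so (4·p_x + 4·p_y)·x = 4·M.
Demand: x*(p_x,p_y,M) = 4·M/(4·p_x + 4·p_y), y* = 4·M/(4·p_x + 4·p_y).
Here 4·11.8 + 4·4.75 = 66.2, giving x* = 3.9879.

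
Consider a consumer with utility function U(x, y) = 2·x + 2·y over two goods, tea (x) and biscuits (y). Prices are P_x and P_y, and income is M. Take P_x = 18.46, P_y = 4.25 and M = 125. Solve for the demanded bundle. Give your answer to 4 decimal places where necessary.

Linear utility — the consumer picks whichever good has higher MU/price: 2/18.46 = 0.1083 vs 2/4.25 = 0.4706.
y gives more utility per dollar, so spend all income on y: y* = M/P_y, x* = 0.
Numerically: x* = 0, y* = 29.4118.

x* = 0, y* = 29.4118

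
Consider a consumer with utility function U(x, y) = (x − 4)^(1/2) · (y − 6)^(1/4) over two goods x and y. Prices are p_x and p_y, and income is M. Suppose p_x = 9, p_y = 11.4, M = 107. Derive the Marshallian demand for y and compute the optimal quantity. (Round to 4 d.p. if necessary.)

This is Cobb-Douglas in (x−4, y−6): tangency gives 0.5·p_y·(y−6) = 0.25·p_x·(x−4).
After buying the subsistence bundle (4, 6), a share 2/3 of the remaining income goes to x: x* = 4 + 2/3·(M − 4p_x − 6p_y)/p_x.
Discretionary income = 107 − 4·9 − 6·11.4 = 2.6; y* = 6 + 1/3·2.6/11.4 = 6.076.

y* = 6.076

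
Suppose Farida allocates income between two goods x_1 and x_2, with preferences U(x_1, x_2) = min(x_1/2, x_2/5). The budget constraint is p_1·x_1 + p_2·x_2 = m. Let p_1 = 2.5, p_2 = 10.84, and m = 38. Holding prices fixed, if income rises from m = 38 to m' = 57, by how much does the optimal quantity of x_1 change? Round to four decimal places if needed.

Δx_1* = 0.6419

Leontief preferences: the optimum is at the kink where x_1/2 = x_2/5, i.e. x_2 = (5/2)·x_1.
Budget: p_1·x_1 + p_2·(5/2)·x_1 = m, so (2·p_1 + 5·p_2)·x_1 = 2·m.
Demand: x_1*(p_1,p_2,m) = 2·m/(2·p_1 + 5·p_2), x_2* = 5·m/(2·p_1 + 5·p_2).
Here 2·2.5 + 5·10.84 = 59.2, giving x_1* = 1.2838.
At m' = 57: x_1* = 1.9257. Change: 1.9257 − 1.2838 = 0.6419.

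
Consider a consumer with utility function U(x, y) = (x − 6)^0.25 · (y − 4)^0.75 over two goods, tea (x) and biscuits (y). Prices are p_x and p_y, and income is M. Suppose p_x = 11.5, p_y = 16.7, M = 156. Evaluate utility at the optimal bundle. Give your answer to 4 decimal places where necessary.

This is Cobb-Douglas in (x−6, y−4): tangency gives 0.25·p_y·(y−4) = 0.75·p_x·(x−6).
Substituting into the budget: x* = 6 + 0.25·(M − 6·p_x − 4·p_y)/p_x, and y* = 4 + 0.75·(…)/p_y.
Discretionary income = 156 − 6·11.5 − 4·16.7 = 20.2; x* = 6 + 0.25·20.2/11.5 = 6.4391; y* = 4 + 0.75·20.2/16.7 = 4.9072.
Utility at the optimum: U(6.4391, 4.9072) = 0.7567.

V = 0.7567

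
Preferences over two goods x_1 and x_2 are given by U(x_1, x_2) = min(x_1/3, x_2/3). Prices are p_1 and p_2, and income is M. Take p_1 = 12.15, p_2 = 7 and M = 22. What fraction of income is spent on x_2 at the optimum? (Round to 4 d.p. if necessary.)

With perfect complements, no substitution: consume in ratio x_1:x_2 = 3:3.
Budget: p_1·x_1 + p_2·x_1 = M, so (3·p_1 + 3·p_2)·x_1 = 3·M.
Demand: x_1*(p_1,p_2,M) = 3·M/(3·p_1 + 3·p_2), x_2* = 3·M/(3·p_1 + 3·p_2).
Here 3·12.15 + 3·7 = 57.45, giving x_1* = 1.1488 and x_2* = 1.1488.
Expenditure on x_2: 7·1.1488 = 8.0418; share = 0.3655.

share on x_2 = 0.3655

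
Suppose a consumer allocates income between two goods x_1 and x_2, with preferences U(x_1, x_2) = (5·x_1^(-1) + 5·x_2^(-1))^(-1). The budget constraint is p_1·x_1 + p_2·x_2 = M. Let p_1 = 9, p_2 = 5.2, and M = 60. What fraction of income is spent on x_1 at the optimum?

share on x_1 = 0.5681

From the CES first-order condition, (x_2/x_1)^(2) = p_1/p_2.
Solve for the ratio: x_2/x_1 = [p_1/p_2]^(0.5).
With the ratio pinned down, the budget gives x_1* = M/(p_1 + p_2·(x_2/x_1)) and x_2* = (x_2/x_1)·x_1*.
Numerically x_2/x_1 = 1.315587, so x_1* = 60/(9 + 5.2·1.315587) = 3.7876 and x_2* = 1.315587·3.7876 = 4.983.
Expenditure on x_1: 9·3.7876 = 34.0886; share = 0.5681.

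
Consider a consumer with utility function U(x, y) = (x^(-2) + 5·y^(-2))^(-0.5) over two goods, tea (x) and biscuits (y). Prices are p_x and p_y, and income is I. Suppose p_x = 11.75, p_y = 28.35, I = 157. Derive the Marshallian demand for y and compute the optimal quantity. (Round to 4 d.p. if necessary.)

MRS = MU_x/MU_y = (1/5)·(y/x)^(3). Set equal to p_x/p_y.
Solve for the ratio: y/x = [5·p_x/p_y]^(1/3).
Substitute y = (y/x)·x into the budget: x* = I/(p_x + p_y·(y/x)).
Numerically y/x = 1.274926, so x* = 157/(11.75 + 28.35·1.274926) = 3.2781 and y* = 1.274926·3.2781 = 4.1793.

y* = 4.1793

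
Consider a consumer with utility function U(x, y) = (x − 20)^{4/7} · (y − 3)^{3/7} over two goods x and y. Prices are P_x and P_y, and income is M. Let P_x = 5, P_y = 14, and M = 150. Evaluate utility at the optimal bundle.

This is Cobb-Douglas in (x−20, y−3): tangency gives 4/7·P_y·(y−3) = 3/7·P_x·(x−20).
After buying the subsistence bundle (20, 3), a share 4/7 of the remaining income goes to x: x* = 20 + 4/7·(M − 20P_x − 3P_y)/P_x.
Discretionary income = 150 − 20·5 − 3·14 = 8; x* = 20 + 4/7·8/5 = 20.9143; y* = 3 + 3/7·8/14 = 3.2449.
Utility at the optimum: U(20.9143, 3.2449) = 0.5199.

V = 0.5199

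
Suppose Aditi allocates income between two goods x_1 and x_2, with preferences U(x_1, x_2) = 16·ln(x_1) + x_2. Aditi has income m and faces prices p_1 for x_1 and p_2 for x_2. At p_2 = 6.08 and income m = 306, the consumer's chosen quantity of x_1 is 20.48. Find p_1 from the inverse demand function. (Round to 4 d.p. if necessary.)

p_1 = 4.75

Set MRS = p_1/p_2: (16/x_1)/1 = p_1/p_2.
So x_1*(p_1,p_2) = 16·p_2/p_1, independent of income; and x_2* = (m − 16·p_2)/p_2.
Set x_1* = 20.48 in the demand function and solve for p_1: p_1 = 4.75.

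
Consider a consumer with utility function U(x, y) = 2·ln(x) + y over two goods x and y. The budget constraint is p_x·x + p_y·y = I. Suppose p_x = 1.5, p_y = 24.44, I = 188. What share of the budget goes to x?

share on x = 0.26

Set MRS = p_x/p_y: (2/x)/1 = p_x/p_y.
So x*(p_x,p_y) = 2·p_y/p_x, independent of income; and y* = (I − 2·p_y)/p_y.
At the given prices: x* = 2·24.44/1.5 = 32.5867, and y* = 5.6923.
Expenditure on x: 1.5·32.5867 = 48.88; share = 0.26.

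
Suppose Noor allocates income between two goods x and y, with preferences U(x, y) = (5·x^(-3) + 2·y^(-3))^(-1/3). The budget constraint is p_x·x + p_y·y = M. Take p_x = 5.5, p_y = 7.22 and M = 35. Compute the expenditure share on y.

share on y = 0.4938

Numerically y/x = 0.74297, so x* = 35/(5.5 + 7.22·0.74297) = 3.2216 and y* = 0.74297·3.2216 = 2.3935.
Expenditure on y: 7.22·2.3935 = 17.2813; share = 0.4938.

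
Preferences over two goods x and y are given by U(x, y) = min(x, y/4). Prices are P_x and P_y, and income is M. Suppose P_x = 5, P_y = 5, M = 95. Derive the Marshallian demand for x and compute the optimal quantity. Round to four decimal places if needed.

Leontief preferences: the optimum is at the kink where x/1 = y/4, i.e. y = 4·x.
Budget: P_x·x + P_y·4·x = M, so (P_x + 4·P_y)·x = M.
Demand: x*(P_x,P_y,M) = M/(P_x + 4·P_y), y* = 4·M/(P_x + 4·P_y).
Here 5 + 4·5 = 25, giving x* = 3.8.

x* = 3.8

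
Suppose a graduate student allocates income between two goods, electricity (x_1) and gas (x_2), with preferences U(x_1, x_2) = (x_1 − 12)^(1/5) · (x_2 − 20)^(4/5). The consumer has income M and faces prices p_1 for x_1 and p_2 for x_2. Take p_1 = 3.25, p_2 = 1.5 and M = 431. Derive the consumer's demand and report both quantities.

Discretionary income = 431 − 12·3.25 − 20·1.5 = 362; x_1* = 12 + 0.2·362/3.25 = 34.2769; x_2* = 20 + 0.8·362/1.5 = 213.0667.

x_1* = 34.2769, x_2* = 213.0667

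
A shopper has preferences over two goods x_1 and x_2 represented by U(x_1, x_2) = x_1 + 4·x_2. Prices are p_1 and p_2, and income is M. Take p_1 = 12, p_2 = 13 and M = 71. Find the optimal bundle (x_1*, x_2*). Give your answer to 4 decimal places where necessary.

Linear utility — the consumer picks whichever good has higher MU/price: 1/12 = 0.0833 vs 4/13 = 0.3077.
x_2 gives more utility per dollar, so spend all income on x_2: x_2* = M/p_2, x_1* = 0.
Numerically: x_1* = 0, x_2* = 5.4615.

x_1* = 0, x_2* = 5.4615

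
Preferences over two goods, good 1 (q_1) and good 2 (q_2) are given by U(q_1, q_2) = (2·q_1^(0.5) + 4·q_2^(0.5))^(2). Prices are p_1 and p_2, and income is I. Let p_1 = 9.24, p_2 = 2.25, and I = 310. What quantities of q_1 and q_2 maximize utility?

Substitute q_2 = (q_2/q_1)·q_1 into the budget: q_1* = I/(p_1 + p_2·(q_2/q_1)).
Numerically q_2/q_1 = 67.458844, so q_1* = 310/(9.24 + 2.25·67.458844) = 1.9252 and q_2* = 67.458844·1.9252 = 129.8716.

q_1* = 1.9252, q_2* = 129.8716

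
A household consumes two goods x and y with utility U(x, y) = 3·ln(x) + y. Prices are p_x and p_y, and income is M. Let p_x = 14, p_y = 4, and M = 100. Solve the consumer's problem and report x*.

MU_x = 3/x, MU_y = 1. Tangency: 3/x = p_x/p_y.
So x*(p_x,p_y) = 3·p_y/p_x, independent of income; and y* = (M − 3·p_y)/p_y.
At the given prices: x* = 3·4/14 = 0.8571.

x* = 0.8571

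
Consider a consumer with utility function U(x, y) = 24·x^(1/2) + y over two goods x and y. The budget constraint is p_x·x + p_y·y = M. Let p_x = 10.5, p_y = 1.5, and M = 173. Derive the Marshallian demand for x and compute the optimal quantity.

Set MRS = p_x/p_y: 12·x^(−1/2) = p_x/p_y.
Thus x* = (12·p_y/p_x)² — independent of M — with the rest of income spent on y.
Plugging in: x* = (12·1.5/10.5)² = 2.9388.

x* = 2.9388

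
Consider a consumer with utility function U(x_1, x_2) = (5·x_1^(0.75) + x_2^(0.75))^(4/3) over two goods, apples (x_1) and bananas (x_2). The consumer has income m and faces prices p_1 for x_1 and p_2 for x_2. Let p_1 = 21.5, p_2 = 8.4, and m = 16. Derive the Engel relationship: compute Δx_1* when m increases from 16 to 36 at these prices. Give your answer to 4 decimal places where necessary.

Δx_1* = 0.9059

From the CES first-order condition, 5·(x_2/x_1)^(0.25) = p_1/p_2.
Hence x_2/x_1 = ((1/5)·p_1/p_2)^(1/(0.25)), i.e. raised to the 4 power.
With the ratio pinned down, the budget gives x_1* = m/(p_1 + p_2·(x_2/x_1)) and x_2* = (x_2/x_1)·x_1*.
Numerically x_2/x_1 = 0.068668, so x_1* = 16/(21.5 + 8.4·0.068668) = 0.7247.
At m' = 36: x_1* = 1.6307. Change: 1.6307 − 0.7247 = 0.9059.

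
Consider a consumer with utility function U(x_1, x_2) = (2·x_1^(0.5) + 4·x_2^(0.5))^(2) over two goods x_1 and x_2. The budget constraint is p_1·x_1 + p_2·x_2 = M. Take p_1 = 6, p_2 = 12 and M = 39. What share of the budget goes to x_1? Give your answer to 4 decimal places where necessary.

MU_x_1 ∝ 2·x_1^(-0.5), MU_x_2 ∝ 4·x_2^(-0.5), so MRS = (1/2)·(x_2/x_1)^(0.5) = p_1/p_2.
Solve for the ratio: x_2/x_1 = [2·p_1/p_2]^(2).
Substitute x_2 = (x_2/x_1)·x_1 into the budget: x_1* = M/(p_1 + p_2·(x_2/x_1)).
Numerically x_2/x_1 = 1, so x_1* = 39/(6 + 12·1) = 2.1667 and x_2* = 1·2.1667 = 2.1667.
Expenditure on x_1: 6·2.1667 = 13; share = 0.3333.

share on x_1 = 0.3333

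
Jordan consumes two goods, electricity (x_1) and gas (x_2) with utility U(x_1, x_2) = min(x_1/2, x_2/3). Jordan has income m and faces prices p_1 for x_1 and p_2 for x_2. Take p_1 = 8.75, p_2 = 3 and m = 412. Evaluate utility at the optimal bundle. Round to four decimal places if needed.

V = 15.5472

Leontief preferences: the optimum is at the kink where x_1/2 = x_2/3, i.e. x_2 = (3/2)·x_1.
Budget: p_1·x_1 + p_2·(3/2)·x_1 = m, so (2·p_1 + 3·p_2)·x_1 = 2·m.
Demand: x_1*(p_1,p_2,m) = 2·m/(2·p_1 + 3·p_2), x_2* = 3·m/(2·p_1 + 3·p_2).
Here 2·8.75 + 3·3 = 26.5, giving x_1* = 31.0943 and x_2* = 46.6415.
Utility at the optimum: U(31.0943, 46.6415) = 15.5472.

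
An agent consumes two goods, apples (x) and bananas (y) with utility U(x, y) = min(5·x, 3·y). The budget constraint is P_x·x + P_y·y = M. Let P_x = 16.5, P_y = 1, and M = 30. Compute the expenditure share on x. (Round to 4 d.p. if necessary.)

Leontief preferences: the optimum is at the kink where x/3 = y/5, i.e. y = (5/3)·x.
Budget: P_x·x + P_y·(5/3)·x = M, so (3·P_x + 5·P_y)·x = 3·M.
Demand: x*(P_x,P_y,M) = 3·M/(3·P_x + 5·P_y), y* = 5·M/(3·P_x + 5·P_y).
Here 3·16.5 + 5·1 = 54.5, giving x* = 1.6514 and y* = 2.7523.
Expenditure on x: 16.5·1.6514 = 27.2477; share = 0.9083.

share on x = 0.9083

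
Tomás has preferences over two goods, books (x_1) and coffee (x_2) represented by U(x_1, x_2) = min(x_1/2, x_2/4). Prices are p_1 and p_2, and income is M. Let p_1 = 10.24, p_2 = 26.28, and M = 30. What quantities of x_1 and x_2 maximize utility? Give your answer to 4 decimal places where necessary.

x_1* = 0.4777, x_2* = 0.9554

Leontief preferences: the optimum is at the kink where x_1/2 = x_2/4, i.e. x_2 = 2·x_1.
Budget: p_1·x_1 + p_2·2·x_1 = M, so (2·p_1 + 4·p_2)·x_1 = 2·M.
Demand: x_1*(p_1,p_2,M) = 2·M/(2·p_1 + 4·p_2), x_2* = 4·M/(2·p_1 + 4·p_2).
Here 2·10.24 + 4·26.28 = 125.6, giving x_1* = 0.4777 and x_2* = 0.9554.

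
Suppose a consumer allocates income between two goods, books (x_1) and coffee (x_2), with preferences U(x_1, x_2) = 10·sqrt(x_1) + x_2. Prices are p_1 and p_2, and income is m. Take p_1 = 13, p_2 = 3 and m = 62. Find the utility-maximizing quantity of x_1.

x_1* = 1.3314

Utility is quasi-linear in x_2; the FOC for x_1 is 5/√x_1 = p_1/p_2.
Solve: √x_1 = 5·p_2/p_1, so x_1*(p_1,p_2) = (5·p_2/p_1)², and x_2* = (m − p_1·x_1*)/p_2.
Plugging in: x_1* = (5·3/13)² = 1.3314.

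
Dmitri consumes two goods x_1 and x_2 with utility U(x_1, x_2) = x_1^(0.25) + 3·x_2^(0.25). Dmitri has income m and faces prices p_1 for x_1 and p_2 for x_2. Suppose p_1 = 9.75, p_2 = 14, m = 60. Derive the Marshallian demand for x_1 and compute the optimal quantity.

x_1* = 1.2727

MRS = MU_x_1/MU_x_2 = (1/3)·(x_2/x_1)^(0.75). Set equal to p_1/p_2.
Solve for the ratio: x_2/x_1 = [3·p_1/p_2]^(4/3).
Substitute x_2 = (x_2/x_1)·x_1 into the budget: x_1* = m/(p_1 + p_2·(x_2/x_1)).
Numerically x_2/x_1 = 2.670938, so x_1* = 60/(9.75 + 14·2.670938) = 1.2727.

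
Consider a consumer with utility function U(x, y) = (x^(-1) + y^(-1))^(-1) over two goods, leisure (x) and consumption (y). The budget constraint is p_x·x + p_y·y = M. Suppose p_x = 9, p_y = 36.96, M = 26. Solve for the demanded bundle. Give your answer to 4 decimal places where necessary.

From the CES first-order condition, (y/x)^(2) = p_x/p_y.
Hence y/x = (p_x/p_y)^(1/(2)), i.e. raised to the 0.5 power.
Substitute y = (y/x)·x into the budget: x* = M/(p_x + p_y·(y/x)).
Numerically y/x = 0.493464, so x* = 26/(9 + 36.96·0.493464) = 0.9545 and y* = 0.493464·0.9545 = 0.471.

x* = 0.9545, y* = 0.471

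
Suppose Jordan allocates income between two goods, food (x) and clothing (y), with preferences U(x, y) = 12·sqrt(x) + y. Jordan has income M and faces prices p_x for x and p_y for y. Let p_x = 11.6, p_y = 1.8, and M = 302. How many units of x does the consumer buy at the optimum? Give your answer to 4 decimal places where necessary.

x* = 0.8668

Utility is quasi-linear in y; the FOC for x is 6/√x = p_x/p_y.
Solve: √x = 6·p_y/p_x, so x*(p_x,p_y) = (6·p_y/p_x)², and y* = (M − p_x·x*)/p_y.
Plugging in: x* = (6·1.8/11.6)² = 0.8668.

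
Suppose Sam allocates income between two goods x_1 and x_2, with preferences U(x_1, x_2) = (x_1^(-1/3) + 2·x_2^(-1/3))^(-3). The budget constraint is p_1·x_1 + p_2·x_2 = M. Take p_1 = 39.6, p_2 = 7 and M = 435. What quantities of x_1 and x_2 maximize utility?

Substitute x_2 = (x_2/x_1)·x_1 into the budget: x_1* = M/(p_1 + p_2·(x_2/x_1)).
Numerically x_2/x_1 = 6.169079, so x_1* = 435/(39.6 + 7·6.169079) = 5.2547 and x_2* = 6.169079·5.2547 = 32.4165.

x_1* = 5.2547, x_2* = 32.4165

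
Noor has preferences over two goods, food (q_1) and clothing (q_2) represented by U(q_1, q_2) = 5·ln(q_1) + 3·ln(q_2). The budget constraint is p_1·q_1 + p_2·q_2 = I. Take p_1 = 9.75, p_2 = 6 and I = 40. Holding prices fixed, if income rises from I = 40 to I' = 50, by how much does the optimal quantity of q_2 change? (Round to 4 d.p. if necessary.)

Tangency: MRS = (5/3)·q_2/q_1 = p_1/p_2.
So 5·p_2·q_2 = 3·p_1·q_1; combined with the budget, a share 0.625 of income goes to q_1.
Demand: q_1*(p_1,p_2,I) = 0.625·I/p_1 and q_2* = 0.375·I/p_2.
At p_1=9.75, p_2=6, I=40: q_2* = 0.375·40/6 = 2.5.
At I' = 50: q_2* = 3.125. Change: 3.125 − 2.5 = 0.625.

Δq_2* = 0.625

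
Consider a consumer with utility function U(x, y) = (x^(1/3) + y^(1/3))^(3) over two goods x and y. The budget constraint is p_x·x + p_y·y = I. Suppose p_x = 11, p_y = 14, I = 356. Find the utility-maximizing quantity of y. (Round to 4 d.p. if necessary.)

MRS = MU_x/MU_y = (y/x)^(2/3). Set equal to p_x/p_y.
Hence y/x = (p_x/p_y)^(1/(2/3)), i.e. raised to the 1.5 power.
With the ratio pinned down, the budget gives x* = I/(p_x + p_y·(y/x)) and y* = (y/x)·x*.
Numerically y/x = 0.696461, so x* = 356/(11 + 14·0.696461) = 17.1562 and y* = 0.696461·17.1562 = 11.9487.

y* = 11.9487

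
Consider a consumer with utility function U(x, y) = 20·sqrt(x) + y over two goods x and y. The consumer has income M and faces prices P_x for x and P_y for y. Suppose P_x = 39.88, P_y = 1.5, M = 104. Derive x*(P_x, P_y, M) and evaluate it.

MU_x = 10/√x, MU_y = 1. Tangency: 10/√x = P_x/P_y.
Thus x* = (10·P_y/P_x)² — independent of M — with the rest of income spent on y.
Plugging in: x* = (10·1.5/39.88)² = 0.1415.

x* = 0.1415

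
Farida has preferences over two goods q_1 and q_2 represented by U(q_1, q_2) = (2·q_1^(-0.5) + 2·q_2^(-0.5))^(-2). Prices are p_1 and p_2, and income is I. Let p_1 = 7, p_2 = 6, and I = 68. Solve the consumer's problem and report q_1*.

q_1* = 4.9819

From the CES first-order condition, (q_2/q_1)^(1.5) = p_1/p_2.
Solve for the ratio: q_2/q_1 = [p_1/p_2]^(2/3).
Substitute q_2 = (q_2/q_1)·q_1 into the budget: q_1* = I/(p_1 + p_2·(q_2/q_1)).
Numerically q_2/q_1 = 1.108233, so q_1* = 68/(7 + 6·1.108233) = 4.9819.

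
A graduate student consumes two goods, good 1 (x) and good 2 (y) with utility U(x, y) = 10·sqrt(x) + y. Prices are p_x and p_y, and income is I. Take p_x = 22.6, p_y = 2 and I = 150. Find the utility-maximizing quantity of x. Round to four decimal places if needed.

x* = 0.1958

Plugging in: x* = (5·2/22.6)² = 0.1958.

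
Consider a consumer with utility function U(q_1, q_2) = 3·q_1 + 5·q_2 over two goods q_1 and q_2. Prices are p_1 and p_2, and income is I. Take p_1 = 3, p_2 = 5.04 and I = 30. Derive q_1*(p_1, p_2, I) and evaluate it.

Linear utility — the consumer picks whichever good has higher MU/price: 3/3 = 1 vs 5/5.04 = 0.9921.
q_1 gives more utility per dollar, so spend all income on q_1: q_1* = I/p_1, q_2* = 0.
Numerically: q_1* = 10, q_2* = 0.

q_1* = 10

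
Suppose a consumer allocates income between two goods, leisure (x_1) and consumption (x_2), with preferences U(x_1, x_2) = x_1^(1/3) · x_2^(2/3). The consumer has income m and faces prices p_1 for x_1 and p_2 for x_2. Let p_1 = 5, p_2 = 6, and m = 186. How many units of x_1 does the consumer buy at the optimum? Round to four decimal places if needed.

x_1* = 12.4

Demand: x_1*(p_1,p_2,m) = 1/3·m/p_1 and x_2* = 2/3·m/p_2.
At p_1=5, p_2=6, m=186: x_1* = 1/3·186/5 = 12.4.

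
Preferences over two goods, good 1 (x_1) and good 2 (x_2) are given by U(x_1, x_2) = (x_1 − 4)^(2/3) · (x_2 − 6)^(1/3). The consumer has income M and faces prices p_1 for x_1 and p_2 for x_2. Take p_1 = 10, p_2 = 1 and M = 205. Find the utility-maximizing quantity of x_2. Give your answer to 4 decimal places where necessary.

x_2* = 59

After buying the subsistence bundle (4, 6), a share 2/3 of the remaining income goes to x_1: x_1* = 4 + 2/3·(M − 4p_1 − 6p_2)/p_1.
Discretionary income = 205 − 4·10 − 6·1 = 159; x_2* = 6 + 1/3·159/1 = 59.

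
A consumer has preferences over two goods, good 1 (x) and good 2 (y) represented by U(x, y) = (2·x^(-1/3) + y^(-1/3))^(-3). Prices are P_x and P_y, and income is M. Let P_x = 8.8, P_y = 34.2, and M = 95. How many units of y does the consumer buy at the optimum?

MU_x ∝ 2·x^(-4/3), MU_y ∝ y^(-4/3), so MRS = 2·(y/x)^(4/3) = P_x/P_y.
Hence y/x = ((1/2)·P_x/P_y)^(1/(4/3)), i.e. raised to the 0.75 power.
With the ratio pinned down, the budget gives x* = M/(P_x + P_y·(y/x)) and y* = (y/x)·x*.
Numerically y/x = 0.214818, so x* = 95/(8.8 + 34.2·0.214818) = 5.8835 and y* = 0.214818·5.8835 = 1.2639.

y* = 1.2639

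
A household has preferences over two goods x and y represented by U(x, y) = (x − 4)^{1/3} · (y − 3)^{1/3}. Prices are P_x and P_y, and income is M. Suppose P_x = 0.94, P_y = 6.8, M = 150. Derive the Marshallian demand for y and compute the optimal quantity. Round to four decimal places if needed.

y* = 12.2529

MRS = (y−3)/(x−4). Tangency with P_x/P_y gives y−3 = (P_x/P_y)·(x−4).
After buying the subsistence bundle (4, 3), a share 0.5 of the remaining income goes to x: x* = 4 + 0.5·(M − 4P_x − 3P_y)/P_x.
Discretionary income = 150 − 4·0.94 − 3·6.8 = 125.84; y* = 3 + 0.5·125.84/6.8 = 12.2529.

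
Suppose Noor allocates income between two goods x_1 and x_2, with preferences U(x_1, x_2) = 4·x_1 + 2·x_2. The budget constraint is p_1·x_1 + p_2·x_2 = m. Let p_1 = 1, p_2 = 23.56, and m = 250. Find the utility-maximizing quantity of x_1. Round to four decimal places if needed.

Linear utility — the consumer picks whichever good has higher MU/price: 4/1 = 4 vs 2/23.56 = 0.0849.
x_1 gives more utility per dollar, so spend all income on x_1: x_1* = m/p_1, x_2* = 0.
Numerically: x_1* = 250, x_2* = 0.

x_1* = 250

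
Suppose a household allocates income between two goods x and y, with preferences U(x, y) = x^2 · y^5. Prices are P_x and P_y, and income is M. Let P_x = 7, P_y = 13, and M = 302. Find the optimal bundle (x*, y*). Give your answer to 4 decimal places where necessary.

x* = 12.3265, y* = 16.5934

MU_x/MU_y = (2·y)/(5·x); tangency sets this equal to P_x/P_y.
Rearranging, P_y·y = (5/2)·P_x·x. Substituting into the budget gives P_x·x·(1 + (5/2)) = M.
Demand: x*(P_x,P_y,M) = 2/7·M/P_x and y* = 5/7·M/P_y.
At P_x=7, P_y=13, M=302: x* = 2/7·302/7 = 12.3265, y* = 16.5934.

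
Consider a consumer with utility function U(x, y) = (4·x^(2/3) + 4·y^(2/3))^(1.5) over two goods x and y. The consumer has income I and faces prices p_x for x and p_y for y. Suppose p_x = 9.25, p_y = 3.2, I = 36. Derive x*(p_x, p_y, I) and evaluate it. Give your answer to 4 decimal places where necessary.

x* = 0.416

From the CES first-order condition, (y/x)^(1/3) = p_x/p_y.
Hence y/x = (p_x/p_y)^(1/(1/3)), i.e. raised to the 3 power.
With the ratio pinned down, the budget gives x* = I/(p_x + p_y·(y/x)) and y* = (y/x)·x*.
Numerically y/x = 24.153233, so x* = 36/(9.25 + 3.2·24.153233) = 0.416.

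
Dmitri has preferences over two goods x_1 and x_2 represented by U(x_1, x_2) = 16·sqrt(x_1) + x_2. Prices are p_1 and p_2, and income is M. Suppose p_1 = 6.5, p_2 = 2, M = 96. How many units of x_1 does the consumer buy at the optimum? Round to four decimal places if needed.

x_1* = 6.0592

Solve: √x_1 = 8·p_2/p_1, so x_1*(p_1,p_2) = (8·p_2/p_1)², and x_2* = (M − p_1·x_1*)/p_2.
Plugging in: x_1* = (8·2/6.5)² = 6.0592.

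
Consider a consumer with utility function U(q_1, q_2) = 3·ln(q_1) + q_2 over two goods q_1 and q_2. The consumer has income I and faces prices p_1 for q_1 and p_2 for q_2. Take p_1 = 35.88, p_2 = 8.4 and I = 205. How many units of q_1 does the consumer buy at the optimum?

q_1* = 0.7023

Set MRS = p_1/p_2: (3/q_1)/1 = p_1/p_2.
So q_1*(p_1,p_2) = 3·p_2/p_1, independent of income; and q_2* = (I − 3·p_2)/p_2.
At the given prices: q_1* = 3·8.4/35.88 = 0.7023.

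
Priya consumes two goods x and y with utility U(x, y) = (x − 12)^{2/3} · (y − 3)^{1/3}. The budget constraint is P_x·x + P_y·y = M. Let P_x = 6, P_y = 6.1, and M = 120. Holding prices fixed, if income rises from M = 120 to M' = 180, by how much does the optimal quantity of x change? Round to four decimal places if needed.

Δx* = 6.6667

MRS = 2·(y−3)/(x−12). Tangency with P_x/P_y gives y−3 = (1/2)·(P_x/P_y)·(x−12).
Substituting into the budget: x* = 12 + 2/3·(M − 12·P_x − 3·P_y)/P_x, and y* = 3 + 1/3·(…)/P_y.
Discretionary income = 120 − 12·6 − 3·6.1 = 29.7; x* = 12 + 2/3·29.7/6 = 15.3.
At M' = 180: x* = 21.9667. Change: 21.9667 − 15.3 = 6.6667.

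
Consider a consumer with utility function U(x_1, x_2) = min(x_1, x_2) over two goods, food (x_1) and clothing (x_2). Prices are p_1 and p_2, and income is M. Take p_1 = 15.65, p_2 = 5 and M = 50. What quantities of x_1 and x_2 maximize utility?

Leontief preferences: the optimum is at the kink where x_1/1 = x_2/1, i.e. x_2 = x_1.
Budget: p_1·x_1 + p_2·x_1 = M, so (p_1 + p_2)·x_1 = M.
Demand: x_1*(p_1,p_2,M) = M/(p_1 + p_2), x_2* = M/(p_1 + p_2).
Here 15.65 + 5 = 20.65, giving x_1* = 2.4213 and x_2* = 2.4213.

x_1* = 2.4213, x_2* = 2.4213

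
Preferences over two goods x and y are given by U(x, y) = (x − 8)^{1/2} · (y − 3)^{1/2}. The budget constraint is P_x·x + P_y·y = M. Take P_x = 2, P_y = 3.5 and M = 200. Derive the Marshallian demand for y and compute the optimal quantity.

Let x' = x−8, y' = y−3. MRS = y'/x' = P_x/P_y.
Substituting into the budget: x* = 8 + 0.5·(M − 8·P_x − 3·P_y)/P_x, and y* = 3 + 0.5·(…)/P_y.
Discretionary income = 200 − 8·2 − 3·3.5 = 173.5; y* = 3 + 0.5·173.5/3.5 = 27.7857.

y* = 27.7857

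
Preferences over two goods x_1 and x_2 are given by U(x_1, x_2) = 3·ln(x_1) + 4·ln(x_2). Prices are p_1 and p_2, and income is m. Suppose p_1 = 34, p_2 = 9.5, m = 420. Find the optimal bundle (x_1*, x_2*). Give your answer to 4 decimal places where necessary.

Tangency: MRS = (3/4)·x_2/x_1 = p_1/p_2.
Rearranging, p_2·x_2 = (4/3)·p_1·x_1. Substituting into the budget gives p_1·x_1·(1 + (4/3)) = m.
Demand: x_1*(p_1,p_2,m) = 3/7·m/p_1 and x_2* = 4/7·m/p_2.
At p_1=34, p_2=9.5, m=420: x_1* = 3/7·420/34 = 5.2941, x_2* = 25.2632.

x_1* = 5.2941, x_2* = 25.2632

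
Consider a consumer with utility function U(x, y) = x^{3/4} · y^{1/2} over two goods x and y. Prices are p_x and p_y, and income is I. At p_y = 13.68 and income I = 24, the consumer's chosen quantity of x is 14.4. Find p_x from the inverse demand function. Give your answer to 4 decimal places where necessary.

MU_x/MU_y = (0.75·y)/(0.5·x); tangency sets this equal to p_x/p_y.
So 0.75·p_y·y = 0.5·p_x·x; combined with the budget, a share 0.6 of income goes to x.
Demand: x*(p_x,p_y,I) = 0.6·I/p_x and y* = 0.4·I/p_y.
Set x* = 14.4 in the demand function and solve for p_x: p_x = 1.

p_x = 1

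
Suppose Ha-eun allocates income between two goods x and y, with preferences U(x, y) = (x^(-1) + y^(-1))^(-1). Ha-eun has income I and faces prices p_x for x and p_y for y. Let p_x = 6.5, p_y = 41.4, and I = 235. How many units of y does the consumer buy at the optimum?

MRS = MU_x/MU_y = (y/x)^(2). Set equal to p_x/p_y.
Hence y/x = (p_x/p_y)^(1/(2)), i.e. raised to the 0.5 power.
Substitute y = (y/x)·x into the budget: x* = I/(p_x + p_y·(y/x)).
Numerically y/x = 0.396238, so x* = 235/(6.5 + 41.4·0.396238) = 10.2601 and y* = 0.396238·10.2601 = 4.0654.

y* = 4.0654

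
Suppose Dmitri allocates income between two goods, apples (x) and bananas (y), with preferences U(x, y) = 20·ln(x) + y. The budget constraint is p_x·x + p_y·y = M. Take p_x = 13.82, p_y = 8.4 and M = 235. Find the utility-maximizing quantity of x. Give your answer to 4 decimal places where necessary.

x* = 12.1563

Set MRS = p_x/p_y: (20/x)/1 = p_x/p_y.
So x*(p_x,p_y) = 20·p_y/p_x, independent of income; and y* = (M − 20·p_y)/p_y.
At the given prices: x* = 20·8.4/13.82 = 12.1563.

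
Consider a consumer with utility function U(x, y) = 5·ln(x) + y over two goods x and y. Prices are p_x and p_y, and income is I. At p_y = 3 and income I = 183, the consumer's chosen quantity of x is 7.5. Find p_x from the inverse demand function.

p_x = 2

Set MRS = p_x/p_y: (5/x)/1 = p_x/p_y.
So x*(p_x,p_y) = 5·p_y/p_x, independent of income; and y* = (I − 5·p_y)/p_y.
Set x* = 7.5 in the demand function and solve for p_x: p_x = 2.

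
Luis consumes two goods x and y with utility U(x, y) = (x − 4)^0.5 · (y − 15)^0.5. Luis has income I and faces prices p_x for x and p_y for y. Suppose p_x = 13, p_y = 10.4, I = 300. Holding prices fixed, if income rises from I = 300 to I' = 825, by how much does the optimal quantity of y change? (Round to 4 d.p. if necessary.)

Δy* = 25.2404

Let x' = x−4, y' = y−15. MRS = y'/x' = p_x/p_y.
After buying the subsistence bundle (4, 15), a share 0.5 of the remaining income goes to x: x* = 4 + 0.5·(I − 4p_x − 15p_y)/p_x.
Discretionary income = 300 − 4·13 − 15·10.4 = 92; y* = 15 + 0.5·92/10.4 = 19.4231.
At I' = 825: y* = 44.6635. Change: 44.6635 − 19.4231 = 25.2404.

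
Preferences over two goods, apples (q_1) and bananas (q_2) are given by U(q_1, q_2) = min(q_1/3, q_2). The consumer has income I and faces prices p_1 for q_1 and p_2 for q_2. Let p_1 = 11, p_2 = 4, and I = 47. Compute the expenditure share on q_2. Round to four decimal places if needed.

Demand: q_1*(p_1,p_2,I) = 3·I/(3·p_1 + p_2), q_2* = I/(3·p_1 + p_2).
Here 3·11 + 4 = 37, giving q_1* = 3.8108 and q_2* = 1.2703.
Expenditure on q_2: 4·1.2703 = 5.0811; share = 0.1081.

share on q_2 = 0.1081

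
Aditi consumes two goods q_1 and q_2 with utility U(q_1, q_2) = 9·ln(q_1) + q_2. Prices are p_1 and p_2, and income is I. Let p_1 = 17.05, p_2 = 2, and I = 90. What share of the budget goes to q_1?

At the given prices: q_1* = 9·2/17.05 = 1.0557, and q_2* = 36.
Expenditure on q_1: 17.05·1.0557 = 18; share = 0.2.

share on q_1 = 0.2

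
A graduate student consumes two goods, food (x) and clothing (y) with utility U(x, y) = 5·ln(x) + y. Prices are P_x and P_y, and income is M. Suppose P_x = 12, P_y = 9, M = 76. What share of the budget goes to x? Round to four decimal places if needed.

share on x = 0.5921

At the given prices: x* = 5·9/12 = 3.75, and y* = 3.4444.
Expenditure on x: 12·3.75 = 45; share = 0.5921.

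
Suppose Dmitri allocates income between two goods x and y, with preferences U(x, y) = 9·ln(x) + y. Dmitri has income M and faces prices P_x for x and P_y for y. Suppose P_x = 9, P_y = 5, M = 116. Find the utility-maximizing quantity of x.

x* = 5

So x*(P_x,P_y) = 9·P_y/P_x, independent of income; and y* = (M − 9·P_y)/P_y.
At the given prices: x* = 9·5/9 = 5.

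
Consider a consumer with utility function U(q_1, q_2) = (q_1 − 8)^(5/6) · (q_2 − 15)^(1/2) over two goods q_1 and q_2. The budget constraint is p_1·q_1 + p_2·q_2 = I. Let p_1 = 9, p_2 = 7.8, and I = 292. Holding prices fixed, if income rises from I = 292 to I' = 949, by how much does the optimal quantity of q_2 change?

Δq_2* = 31.5865

Discretionary income = 292 − 8·9 − 15·7.8 = 103; q_2* = 15 + 0.375·103/7.8 = 19.9519.
At I' = 949: q_2* = 51.5385. Change: 51.5385 − 19.9519 = 31.5865.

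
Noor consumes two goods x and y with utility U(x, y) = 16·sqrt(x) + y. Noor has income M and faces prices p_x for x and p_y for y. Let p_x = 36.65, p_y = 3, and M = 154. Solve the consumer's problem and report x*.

Set MRS = p_x/p_y: 8·x^(−1/2) = p_x/p_y.
Thus x* = (8·p_y/p_x)² — independent of M — with the rest of income spent on y.
Plugging in: x* = (8·3/36.65)² = 0.4288.

x* = 0.4288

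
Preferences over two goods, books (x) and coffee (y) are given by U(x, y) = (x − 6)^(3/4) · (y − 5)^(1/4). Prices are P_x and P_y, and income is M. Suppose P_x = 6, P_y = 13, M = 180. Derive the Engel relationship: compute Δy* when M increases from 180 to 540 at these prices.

Let x' = x−6, y' = y−5. MRS = 3·y'/x' = P_x/P_y.
Substituting into the budget: x* = 6 + 0.75·(M − 6·P_x − 5·P_y)/P_x, and y* = 5 + 0.25·(…)/P_y.
Discretionary income = 180 − 6·6 − 5·13 = 79; y* = 5 + 0.25·79/13 = 6.5192.
At M' = 540: y* = 13.4423. Change: 13.4423 − 6.5192 = 6.9231.

Δy* = 6.9231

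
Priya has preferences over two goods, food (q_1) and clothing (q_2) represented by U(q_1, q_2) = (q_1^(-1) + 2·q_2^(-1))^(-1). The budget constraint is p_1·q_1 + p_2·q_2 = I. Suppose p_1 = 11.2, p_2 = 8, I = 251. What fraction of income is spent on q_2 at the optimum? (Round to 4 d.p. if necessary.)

share on q_2 = 0.5445

MRS = MU_q_1/MU_q_2 = (1/2)·(q_2/q_1)^(2). Set equal to p_1/p_2.
Solve for the ratio: q_2/q_1 = [2·p_1/p_2]^(0.5).
With the ratio pinned down, the budget gives q_1* = I/(p_1 + p_2·(q_2/q_1)) and q_2* = (q_2/q_1)·q_1*.
Numerically q_2/q_1 = 1.67332, so q_1* = 251/(11.2 + 8·1.67332) = 10.2088 and q_2* = 1.67332·10.2088 = 17.0826.
Expenditure on q_2: 8·17.0826 = 136.6611; share = 0.5445.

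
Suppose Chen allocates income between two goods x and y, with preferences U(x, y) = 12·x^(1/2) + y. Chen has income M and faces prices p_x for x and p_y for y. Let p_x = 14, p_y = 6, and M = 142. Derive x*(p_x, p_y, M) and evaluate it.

x* = 6.6122

Set MRS = p_x/p_y: 6·x^(−1/2) = p_x/p_y.
Thus x* = (6·p_y/p_x)² — independent of M — with the rest of income spent on y.
Plugging in: x* = (6·6/14)² = 6.6122.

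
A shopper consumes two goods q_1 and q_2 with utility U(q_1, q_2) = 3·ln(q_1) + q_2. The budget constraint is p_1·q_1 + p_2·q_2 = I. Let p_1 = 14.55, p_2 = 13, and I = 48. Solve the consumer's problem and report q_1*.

At the given prices: q_1* = 3·13/14.55 = 2.6804.

q_1* = 2.6804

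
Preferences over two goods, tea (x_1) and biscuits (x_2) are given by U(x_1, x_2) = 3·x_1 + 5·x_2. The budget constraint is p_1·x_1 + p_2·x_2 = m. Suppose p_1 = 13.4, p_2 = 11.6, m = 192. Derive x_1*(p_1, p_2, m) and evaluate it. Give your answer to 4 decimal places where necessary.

x_2 gives more utility per dollar, so spend all income on x_2: x_2* = m/p_2, x_1* = 0.
Numerically: x_1* = 0, x_2* = 16.5517.

x_1* = 0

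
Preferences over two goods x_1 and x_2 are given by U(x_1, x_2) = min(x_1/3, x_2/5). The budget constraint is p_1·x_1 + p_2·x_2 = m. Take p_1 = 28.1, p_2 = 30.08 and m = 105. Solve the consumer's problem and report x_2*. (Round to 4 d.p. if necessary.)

x_2* = 2.2369

Leontief preferences: the optimum is at the kink where x_1/3 = x_2/5, i.e. x_2 = (5/3)·x_1.
Budget: p_1·x_1 + p_2·(5/3)·x_1 = m, so (3·p_1 + 5·p_2)·x_1 = 3·m.
Demand: x_1*(p_1,p_2,m) = 3·m/(3·p_1 + 5·p_2), x_2* = 5·m/(3·p_1 + 5·p_2).
Here 3·28.1 + 5·30.08 = 234.7, giving x_2* = 2.2369.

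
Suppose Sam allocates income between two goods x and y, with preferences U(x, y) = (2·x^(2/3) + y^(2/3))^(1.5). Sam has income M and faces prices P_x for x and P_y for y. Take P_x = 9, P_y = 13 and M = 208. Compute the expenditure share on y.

share on y = 0.0565

MU_x ∝ 2·x^(-1/3), MU_y ∝ y^(-1/3), so MRS = 2·(y/x)^(1/3) = P_x/P_y.
Hence y/x = ((1/2)·P_x/P_y)^(1/(1/3)), i.e. raised to the 3 power.
Substitute y = (y/x)·x into the budget: x* = M/(P_x + P_y·(y/x)).
Numerically y/x = 0.041477, so x* = 208/(9 + 13·0.041477) = 21.8048 and y* = 0.041477·21.8048 = 0.9044.
Expenditure on y: 13·0.9044 = 11.7572; share = 0.0565.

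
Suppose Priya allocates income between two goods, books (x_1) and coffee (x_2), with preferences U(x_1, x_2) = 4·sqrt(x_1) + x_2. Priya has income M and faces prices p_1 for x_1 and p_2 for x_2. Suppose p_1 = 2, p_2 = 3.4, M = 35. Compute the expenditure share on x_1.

share on x_1 = 0.6606

MU_x_1 = 2/√x_1, MU_x_2 = 1. Tangency: 2/√x_1 = p_1/p_2.
Thus x_1* = (2·p_2/p_1)² — independent of M — with the rest of income spent on x_2.
Plugging in: x_1* = (2·3.4/2)² = 11.56, x_2* = 3.4941.
Expenditure on x_1: 2·11.56 = 23.12; share = 0.6606.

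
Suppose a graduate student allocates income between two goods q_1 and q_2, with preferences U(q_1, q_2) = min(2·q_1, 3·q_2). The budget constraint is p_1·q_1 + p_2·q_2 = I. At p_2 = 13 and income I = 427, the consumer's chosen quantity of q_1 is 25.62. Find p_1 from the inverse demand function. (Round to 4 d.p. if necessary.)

p_1 = 8

With perfect complements, no substitution: consume in ratio q_1:q_2 = 3:2.
Budget: p_1·q_1 + p_2·(2/3)·q_1 = I, so (3·p_1 + 2·p_2)·q_1 = 3·I.
Demand: q_1*(p_1,p_2,I) = 3·I/(3·p_1 + 2·p_2), q_2* = 2·I/(3·p_1 + 2·p_2).
Set q_1* = 25.62 in the demand function and solve for p_1: p_1 = 8.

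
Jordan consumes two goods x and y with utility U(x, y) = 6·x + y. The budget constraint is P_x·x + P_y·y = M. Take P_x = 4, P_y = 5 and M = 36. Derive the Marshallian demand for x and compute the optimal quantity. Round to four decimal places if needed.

x* = 9

Linear utility — the consumer picks whichever good has higher MU/price: 6/4 = 1.5 vs 1/5 = 0.2.
x gives more utility per dollar, so spend all income on x: x* = M/P_x, y* = 0.
Numerically: x* = 9, y* = 0.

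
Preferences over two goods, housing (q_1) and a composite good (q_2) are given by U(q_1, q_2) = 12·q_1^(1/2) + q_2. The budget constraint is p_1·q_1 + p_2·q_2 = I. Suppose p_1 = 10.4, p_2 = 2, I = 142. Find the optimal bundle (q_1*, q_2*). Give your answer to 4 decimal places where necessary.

Set MRS = p_1/p_2: 6·q_1^(−1/2) = p_1/p_2.
Solve: √q_1 = 6·p_2/p_1, so q_1*(p_1,p_2) = (6·p_2/p_1)², and q_2* = (I − p_1·q_1*)/p_2.
Plugging in: q_1* = (6·2/10.4)² = 1.3314, q_2* = 64.0769.

q_1* = 1.3314, q_2* = 64.0769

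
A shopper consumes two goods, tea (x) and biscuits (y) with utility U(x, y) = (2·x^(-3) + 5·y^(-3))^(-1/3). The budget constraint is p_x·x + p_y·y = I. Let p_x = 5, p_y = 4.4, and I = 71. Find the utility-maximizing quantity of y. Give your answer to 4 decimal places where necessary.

y* = 8.6047

MRS = MU_x/MU_y = (2/5)·(y/x)^(4). Set equal to p_x/p_y.
Hence y/x = ((5/2)·p_x/p_y)^(1/(4)), i.e. raised to the 0.25 power.
With the ratio pinned down, the budget gives x* = I/(p_x + p_y·(y/x)) and y* = (y/x)·x*.
Numerically y/x = 1.298268, so x* = 71/(5 + 4.4·1.298268) = 6.6278 and y* = 1.298268·6.6278 = 8.6047.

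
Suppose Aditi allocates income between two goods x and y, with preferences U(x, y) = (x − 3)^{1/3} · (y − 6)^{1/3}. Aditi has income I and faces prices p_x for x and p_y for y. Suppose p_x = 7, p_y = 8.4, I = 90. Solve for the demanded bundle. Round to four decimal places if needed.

MRS = (y−6)/(x−3). Tangency with p_x/p_y gives y−6 = (p_x/p_y)·(x−3).
After buying the subsistence bundle (3, 6), a share 0.5 of the remaining income goes to x: x* = 3 + 0.5·(I − 3p_x − 6p_y)/p_x.
Discretionary income = 90 − 3·7 − 6·8.4 = 18.6; x* = 3 + 0.5·18.6/7 = 4.3286; y* = 6 + 0.5·18.6/8.4 = 7.1071.

x* = 4.3286, y* = 7.1071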